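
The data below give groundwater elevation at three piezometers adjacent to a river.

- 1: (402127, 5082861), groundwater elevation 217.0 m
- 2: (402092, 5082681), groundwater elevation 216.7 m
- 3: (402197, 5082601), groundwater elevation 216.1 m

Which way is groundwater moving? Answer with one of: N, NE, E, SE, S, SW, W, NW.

SE

Differences from 1: to 2 (Δx, Δy, Δh) = (-35, -180, -0.3); to 3 = (70, -260, -0.9).
Solve a·Δx + b·Δy = Δh: det = (-35)·(-260) − 70·(-180) = 21700.
∂h/∂x = [(-0.3)·(-260) − (-0.9)·(-180)] / 21700 = -0.003871
∂h/∂y = [(-35)·(-0.9) − 70·(-0.3)] / 21700 = +0.002419
Flow = −∇h = (+0.003871 east, -0.002419 north), which points southeast.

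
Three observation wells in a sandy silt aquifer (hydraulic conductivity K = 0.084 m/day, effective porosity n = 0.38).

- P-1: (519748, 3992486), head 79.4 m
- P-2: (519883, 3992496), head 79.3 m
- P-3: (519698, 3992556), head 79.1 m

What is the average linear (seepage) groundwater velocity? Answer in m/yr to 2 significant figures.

Differences from P-1: to P-2 (Δx, Δy, Δh) = (135, 10, -0.1); to P-3 = (-50, 70, -0.3).
Determinant of the coordinate differences = 135·70 − (-50)·10 = 9950.
∂h/∂x = [(-0.1)·70 − (-0.3)·10] / 9950 = -0.0004020
∂h/∂y = [135·(-0.3) − (-50)·(-0.1)] / 9950 = -0.004573
|∇h| = √(-0.0004020² + -0.004573²) = 0.004591
Seepage velocity v = K·i/n = 0.084 × 0.004591 / 0.38 = 0.001015 m/day = 0.3707 m/yr.

0.37 m/yr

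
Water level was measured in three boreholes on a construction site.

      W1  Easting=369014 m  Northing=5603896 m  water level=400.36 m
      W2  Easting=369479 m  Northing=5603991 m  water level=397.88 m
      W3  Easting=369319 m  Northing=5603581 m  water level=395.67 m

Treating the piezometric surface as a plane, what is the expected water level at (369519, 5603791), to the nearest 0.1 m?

396.0 m

With h = a·x + b·y + c and W1 as origin, the differences give:
  465·a + 95·b = -2.48
  305·a + (-315)·b = -4.69
Eliminate b (×(-315) and ×95, subtract): -175450·a = 1226.750 → a = ∂h/∂x = -0.006992
Back-substitute: b = ∂h/∂y = +0.008119.
h(369519, 5603791) = 400.36 + (-0.006992)·(505) + (+0.008119)·(-105) = 400.36 -3.531 -0.852 = 395.977 m.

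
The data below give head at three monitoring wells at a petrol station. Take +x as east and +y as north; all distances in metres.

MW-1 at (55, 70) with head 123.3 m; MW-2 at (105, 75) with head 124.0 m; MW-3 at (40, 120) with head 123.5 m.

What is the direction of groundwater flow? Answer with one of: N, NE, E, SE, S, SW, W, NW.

Three-point gradient (reference MW-1): Δ to MW-2 = (50, 5, +0.7), Δ to MW-3 = (-15, 50, +0.2).
∂h/∂x = +0.01320, ∂h/∂y = +0.007961 (det = 2575).
Flow = −∇h = (-0.01320 east, -0.007961 north), which points southwest.

SW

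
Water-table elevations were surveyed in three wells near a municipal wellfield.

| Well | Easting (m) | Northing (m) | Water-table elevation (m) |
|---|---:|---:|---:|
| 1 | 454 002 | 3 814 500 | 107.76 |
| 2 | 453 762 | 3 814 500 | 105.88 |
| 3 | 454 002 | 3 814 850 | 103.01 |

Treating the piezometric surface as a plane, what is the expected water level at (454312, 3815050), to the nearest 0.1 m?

102.7 m

∂h/∂x = (105.88 − 107.76) / (453762 − 454002) = +0.007833
∂h/∂y = (103.01 − 107.76) / (3814850 − 3814500) = -0.01357
h(454312, 3815050) = 107.76 + (+0.007833)·(310) + (-0.01357)·(550) = 107.76 +2.428 -7.464 = 102.724 m.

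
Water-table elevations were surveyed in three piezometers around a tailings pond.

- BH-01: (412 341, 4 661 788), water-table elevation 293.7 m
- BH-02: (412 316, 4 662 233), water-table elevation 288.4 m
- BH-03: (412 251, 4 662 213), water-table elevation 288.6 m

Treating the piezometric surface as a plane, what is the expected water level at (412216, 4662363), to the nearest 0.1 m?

Differences from BH-01: to BH-02 (Δx, Δy, Δh) = (-25, 445, -5.3); to BH-03 = (-90, 425, -5.1).
Solve a·Δx + b·Δy = Δh: det = (-25)·425 − (-90)·445 = 29425.
∂h/∂x = [(-5.3)·425 − (-5.1)·445] / 29425 = +0.0005777
∂h/∂y = [(-25)·(-5.1) − (-90)·(-5.3)] / 29425 = -0.01188
h(412216, 4662363) = 293.7 + (+0.0005777)·(-125) + (-0.01188)·(575) = 293.7 -0.072 -6.830 = 286.798 m.

286.8 m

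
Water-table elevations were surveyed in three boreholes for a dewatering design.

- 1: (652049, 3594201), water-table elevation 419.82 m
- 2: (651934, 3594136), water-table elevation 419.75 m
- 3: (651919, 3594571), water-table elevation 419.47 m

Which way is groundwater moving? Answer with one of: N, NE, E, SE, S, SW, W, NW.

Taking 1 as reference: 2−1 = (-115, -65, -0.07); 3−1 = (-130, 370, -0.35).
Solve a·Δx + b·Δy = Δh: det = (-115)·370 − (-130)·(-65) = -51000.
∂h/∂x = [(-0.07)·370 − (-0.35)·(-65)] / -51000 = +0.0009539
∂h/∂y = [(-115)·(-0.35) − (-130)·(-0.07)] / -51000 = -0.0006108
Flow = −∇h = (-0.0009539 east, +0.0006108 north), which points northwest.

NW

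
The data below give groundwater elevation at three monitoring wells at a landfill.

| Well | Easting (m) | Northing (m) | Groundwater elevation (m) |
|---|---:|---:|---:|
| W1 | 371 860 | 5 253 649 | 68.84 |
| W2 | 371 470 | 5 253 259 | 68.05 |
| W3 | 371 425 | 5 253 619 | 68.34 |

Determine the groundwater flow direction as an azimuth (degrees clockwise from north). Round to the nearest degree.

229°

Differences from W1: to W2 (Δx, Δy, Δh) = (-390, -390, -0.79); to W3 = (-435, -30, -0.50).
Solve a·Δx + b·Δy = Δh: det = (-390)·(-30) − (-435)·(-390) = -157950.
∂h/∂x = [(-0.79)·(-30) − (-0.50)·(-390)] / -157950 = +0.001085
∂h/∂y = [(-390)·(-0.50) − (-435)·(-0.79)] / -157950 = +0.0009411
Flow direction (−∇h) has components (-0.001085 E, -0.0009411 N).
Azimuth = atan2(E, N) = atan2(-0.001085, -0.0009411) = 229.0° ≈ 229°.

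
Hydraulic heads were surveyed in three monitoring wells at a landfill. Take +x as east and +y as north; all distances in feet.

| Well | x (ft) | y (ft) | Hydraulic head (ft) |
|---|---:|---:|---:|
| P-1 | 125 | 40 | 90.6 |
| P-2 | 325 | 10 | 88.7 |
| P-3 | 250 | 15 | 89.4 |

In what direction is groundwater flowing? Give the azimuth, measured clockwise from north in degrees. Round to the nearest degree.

102°

Three-point gradient (reference P-1): Δ to P-2 = (200, -30, -1.9), Δ to P-3 = (125, -25, -1.2).
∂h/∂x = -0.009200, ∂h/∂y = +0.002000 (det = -1250).
Flow direction (−∇h) has components (+0.009200 E, -0.002000 N).
Azimuth = atan2(E, N) = atan2(+0.009200, -0.002000) = 102.3° ≈ 102°.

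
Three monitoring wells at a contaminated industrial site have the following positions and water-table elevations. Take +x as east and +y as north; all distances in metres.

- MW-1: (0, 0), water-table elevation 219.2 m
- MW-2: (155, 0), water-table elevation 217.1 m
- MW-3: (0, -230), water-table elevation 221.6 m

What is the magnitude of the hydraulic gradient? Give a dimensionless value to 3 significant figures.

0.0171

∂h/∂x = (217.1 − 219.2) / (155 − 0) = -0.01355
∂h/∂y = (221.6 − 219.2) / (-230 − 0) = -0.01043
|∇h| = √(-0.01355² + -0.01043²) = 0.0171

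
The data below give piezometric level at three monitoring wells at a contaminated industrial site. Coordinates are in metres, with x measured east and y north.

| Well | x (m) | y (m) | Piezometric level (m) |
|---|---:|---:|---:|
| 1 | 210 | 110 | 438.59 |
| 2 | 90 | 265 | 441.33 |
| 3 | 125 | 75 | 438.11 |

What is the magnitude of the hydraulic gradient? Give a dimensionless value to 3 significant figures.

0.0168

Differences from 1: to 2 (Δx, Δy, Δh) = (-120, 155, +2.74); to 3 = (-85, -35, -0.48).
Determinant of the coordinate differences = (-120)·(-35) − (-85)·155 = 17375.
∂h/∂x = [(+2.74)·(-35) − (-0.48)·155] / 17375 = -0.001237
∂h/∂y = [(-120)·(-0.48) − (-85)·(+2.74)] / 17375 = +0.01672
|∇h| = √(-0.001237² + 0.01672²) = 0.01677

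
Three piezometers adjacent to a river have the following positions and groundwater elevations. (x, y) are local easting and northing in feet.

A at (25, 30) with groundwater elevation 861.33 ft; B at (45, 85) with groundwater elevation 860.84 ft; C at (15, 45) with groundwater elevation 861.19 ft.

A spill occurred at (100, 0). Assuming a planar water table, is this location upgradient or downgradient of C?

upgradient

Differences from A: to B (Δx, Δy, Δh) = (20, 55, -0.49); to C = (-10, 15, -0.14).
Solve a·Δx + b·Δy = Δh: det = 20·15 − (-10)·55 = 850.
∂h/∂x = [(-0.49)·15 − (-0.14)·55] / 850 = +0.0004118
∂h/∂y = [20·(-0.14) − (-10)·(-0.49)] / 850 = -0.009059
Head at (100, 0) = 861.33 + (+0.0004118)·(75) + (-0.009059)·(-30) = 861.63 ft.
That is higher than the 861.19 ft at C, so the point is upgradient.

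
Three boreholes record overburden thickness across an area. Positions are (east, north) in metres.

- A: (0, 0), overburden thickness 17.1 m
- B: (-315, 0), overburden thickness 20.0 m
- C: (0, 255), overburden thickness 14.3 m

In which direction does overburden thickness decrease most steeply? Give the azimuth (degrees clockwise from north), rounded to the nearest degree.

∂d/∂x = (20.0 − 17.1) / (-315 − 0) = -0.009206
∂d/∂y = (14.3 − 17.1) / (255 − 0) = -0.01098
Steepest decrease is along −∇f: components (+0.009206 E, +0.01098 N).
Azimuth = atan2(+0.009206, +0.01098) = 40.0° ≈ 040°.

040°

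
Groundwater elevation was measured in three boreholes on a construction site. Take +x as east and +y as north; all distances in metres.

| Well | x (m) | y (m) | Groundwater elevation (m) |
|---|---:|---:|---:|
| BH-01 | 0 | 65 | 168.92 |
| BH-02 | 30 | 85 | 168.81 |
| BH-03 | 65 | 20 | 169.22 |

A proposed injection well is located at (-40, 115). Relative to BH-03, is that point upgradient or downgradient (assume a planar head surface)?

downgradient

With h = a·x + b·y + c and BH-01 as origin, the differences give:
  30·a + 20·b = -0.11
  65·a + (-45)·b = +0.30
Eliminate b (×(-45) and ×20, subtract): -2650·a = -1.050 → a = ∂h/∂x = +0.0003962
Back-substitute: b = ∂h/∂y = -0.006094.
Head at (-40, 115) = 168.92 + (+0.0003962)·(-40) + (-0.006094)·(50) = 168.60 m.
That is lower than the 169.22 m at BH-03, so the point is downgradient.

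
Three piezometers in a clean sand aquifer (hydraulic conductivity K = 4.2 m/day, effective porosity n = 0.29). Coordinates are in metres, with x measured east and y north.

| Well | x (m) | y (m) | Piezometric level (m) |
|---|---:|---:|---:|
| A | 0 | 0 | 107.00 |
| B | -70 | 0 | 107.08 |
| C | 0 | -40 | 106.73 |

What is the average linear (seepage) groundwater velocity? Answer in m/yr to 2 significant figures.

∂h/∂x = (107.08 − 107.00) / (-70 − 0) = -0.001143
∂h/∂y = (106.73 − 107.00) / (-40 − 0) = +0.006750
|∇h| = √(-0.001143² + 0.006750²) = 0.006846
Seepage velocity v = K·i/n = 4.2 × 0.006846 / 0.29 = 0.09915 m/day = 36.21 m/yr.

36 m/yr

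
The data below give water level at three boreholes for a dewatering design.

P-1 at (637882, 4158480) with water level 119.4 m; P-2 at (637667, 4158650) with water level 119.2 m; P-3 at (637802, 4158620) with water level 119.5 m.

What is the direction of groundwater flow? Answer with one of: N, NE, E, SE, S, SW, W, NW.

SW

With h = a·x + b·y + c and P-1 as origin, the differences give:
  (-215)·a + 170·b = -0.2
  (-80)·a + 140·b = +0.1
Eliminate b (×140 and ×170, subtract): -16500·a = -45.00 → a = ∂h/∂x = +0.002727
Back-substitute: b = ∂h/∂y = +0.002273.
Flow = −∇h = (-0.002727 east, -0.002273 north), which points southwest.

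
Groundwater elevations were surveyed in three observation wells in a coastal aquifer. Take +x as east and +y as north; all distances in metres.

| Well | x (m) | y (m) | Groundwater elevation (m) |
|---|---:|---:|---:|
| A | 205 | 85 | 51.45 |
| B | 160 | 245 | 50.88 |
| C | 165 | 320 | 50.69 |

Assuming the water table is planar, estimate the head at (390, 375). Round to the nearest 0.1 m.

With h = a·x + b·y + c and A as origin, the differences give:
  (-45)·a + 160·b = -0.57
  (-40)·a + 235·b = -0.76
Eliminate b (×235 and ×160, subtract): -4175·a = -12.350 → a = ∂h/∂x = +0.002958
Back-substitute: b = ∂h/∂y = -0.002731.
h(390, 375) = 51.45 + (+0.002958)·(185) + (-0.002731)·(290) = 51.45 +0.547 -0.792 = 51.205 m.

51.2 m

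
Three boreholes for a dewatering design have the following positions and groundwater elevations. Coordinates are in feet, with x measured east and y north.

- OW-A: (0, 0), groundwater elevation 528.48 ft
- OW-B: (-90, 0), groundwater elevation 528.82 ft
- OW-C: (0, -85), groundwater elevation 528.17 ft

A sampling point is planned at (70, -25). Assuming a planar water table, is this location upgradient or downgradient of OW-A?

∂h/∂x = (528.82 − 528.48) / (-90 − 0) = -0.003778
∂h/∂y = (528.17 − 528.48) / (-85 − 0) = +0.003647
Head at (70, -25) = 528.48 + (-0.003778)·(70) + (+0.003647)·(-25) = 528.12 ft.
That is lower than the 528.48 ft at OW-A, so the point is downgradient.

downgradient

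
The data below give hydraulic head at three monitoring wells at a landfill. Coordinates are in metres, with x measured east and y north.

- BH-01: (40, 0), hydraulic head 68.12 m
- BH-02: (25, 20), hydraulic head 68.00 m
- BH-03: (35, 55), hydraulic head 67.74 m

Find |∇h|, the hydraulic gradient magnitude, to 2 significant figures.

Taking BH-01 as reference: BH-02−BH-01 = (-15, 20, -0.12); BH-03−BH-01 = (-5, 55, -0.38).
Determinant of the coordinate differences = (-15)·55 − (-5)·20 = -725.
∂h/∂x = [(-0.12)·55 − (-0.38)·20] / -725 = -0.001379
∂h/∂y = [(-15)·(-0.38) − (-5)·(-0.12)] / -725 = -0.007034
|∇h| = √(-0.001379² + -0.007034²) = 0.007168

0.0072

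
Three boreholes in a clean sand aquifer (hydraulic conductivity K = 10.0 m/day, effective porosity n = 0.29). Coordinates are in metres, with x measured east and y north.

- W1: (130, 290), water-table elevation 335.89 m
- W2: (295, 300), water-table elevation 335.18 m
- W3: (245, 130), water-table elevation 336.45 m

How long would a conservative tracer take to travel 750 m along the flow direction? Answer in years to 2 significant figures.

Taking W1 as reference: W2−W1 = (165, 10, -0.71); W3−W1 = (115, -160, +0.56).
Determinant of the coordinate differences = 165·(-160) − 115·10 = -27550.
∂h/∂x = [(-0.71)·(-160) − (+0.56)·10] / -27550 = -0.003920
∂h/∂y = [165·(+0.56) − 115·(-0.71)] / -27550 = -0.006318
|∇h| = √(-0.003920² + -0.006318²) = 0.007435
Seepage velocity v = K·i/n = 10.0 × 0.007435 / 0.29 = 0.2564 m/day.
t = 750 / 0.2564 = 2925 days = 8.01 years.

8.0 years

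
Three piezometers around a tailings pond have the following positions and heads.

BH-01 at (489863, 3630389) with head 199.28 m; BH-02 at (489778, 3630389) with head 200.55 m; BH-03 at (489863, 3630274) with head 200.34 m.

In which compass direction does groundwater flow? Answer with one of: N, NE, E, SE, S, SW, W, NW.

∂h/∂x = (200.55 − 199.28) / (489778 − 489863) = -0.01494
∂h/∂y = (200.34 − 199.28) / (3630274 − 3630389) = -0.009217
Flow = −∇h = (+0.01494 east, +0.009217 north), which points northeast.

NE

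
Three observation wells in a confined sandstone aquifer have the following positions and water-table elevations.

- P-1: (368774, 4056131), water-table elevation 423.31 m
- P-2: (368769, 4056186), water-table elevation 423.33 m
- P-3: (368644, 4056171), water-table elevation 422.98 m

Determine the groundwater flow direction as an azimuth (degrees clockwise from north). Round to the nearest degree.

257°

Three-point gradient (reference P-1): Δ to P-2 = (-5, 55, +0.02), Δ to P-3 = (-130, 40, -0.33).
∂h/∂x = +0.002727, ∂h/∂y = +0.0006115 (det = 6950).
Flow direction (−∇h) has components (-0.002727 E, -0.0006115 N).
Azimuth = atan2(E, N) = atan2(-0.002727, -0.0006115) = 257.4° ≈ 257°.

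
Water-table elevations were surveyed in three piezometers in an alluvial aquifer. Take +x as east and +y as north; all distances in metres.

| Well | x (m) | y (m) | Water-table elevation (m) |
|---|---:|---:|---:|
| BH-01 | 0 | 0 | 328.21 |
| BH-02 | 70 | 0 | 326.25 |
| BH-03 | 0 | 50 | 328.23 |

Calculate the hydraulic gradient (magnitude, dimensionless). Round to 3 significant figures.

0.0280

∂h/∂x = (326.25 − 328.21) / (70 − 0) = -0.02800
∂h/∂y = (328.23 − 328.21) / (50 − 0) = +0.0004000
|∇h| = √(-0.02800² + 0.0004000²) = 0.028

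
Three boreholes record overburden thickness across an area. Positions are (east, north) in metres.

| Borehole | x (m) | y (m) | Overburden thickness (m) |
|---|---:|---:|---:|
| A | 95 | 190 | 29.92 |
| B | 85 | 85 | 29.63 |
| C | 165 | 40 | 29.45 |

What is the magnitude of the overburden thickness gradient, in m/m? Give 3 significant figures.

0.00290 m/m

Differences from A: to B (Δx, Δy, Δh) = (-10, -105, -0.29); to C = (70, -150, -0.47).
Solve a·Δx + b·Δy = Δd: det = (-10)·(-150) − 70·(-105) = 8850.
∂d/∂x = [(-0.29)·(-150) − (-0.47)·(-105)] / 8850 = -0.0006610
∂d/∂y = [(-10)·(-0.47) − 70·(-0.29)] / 8850 = +0.002825
|∇f| = √(-0.0006610² + 0.002825²) = 0.002901 m/m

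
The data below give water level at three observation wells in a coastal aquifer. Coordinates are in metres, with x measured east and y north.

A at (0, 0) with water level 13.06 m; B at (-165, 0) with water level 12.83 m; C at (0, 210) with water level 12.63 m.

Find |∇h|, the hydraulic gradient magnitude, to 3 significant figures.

0.00248

∂h/∂x = (12.83 − 13.06) / (-165 − 0) = +0.001394
∂h/∂y = (12.63 − 13.06) / (210 − 0) = -0.002048
|∇h| = √(0.001394² + -0.002048²) = 0.002477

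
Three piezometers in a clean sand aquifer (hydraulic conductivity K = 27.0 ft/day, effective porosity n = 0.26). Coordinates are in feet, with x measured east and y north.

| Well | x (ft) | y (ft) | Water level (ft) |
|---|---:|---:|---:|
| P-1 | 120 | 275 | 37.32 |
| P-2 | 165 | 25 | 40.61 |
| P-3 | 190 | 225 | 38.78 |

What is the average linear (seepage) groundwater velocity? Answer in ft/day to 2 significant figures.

Three-point gradient (reference P-1): Δ to P-2 = (45, -250, +3.29), Δ to P-3 = (70, -50, +1.46).
∂h/∂x = +0.01315, ∂h/∂y = -0.01079 (det = 15250).
|∇h| = √(0.01315² + -0.01079²) = 0.01701
Seepage velocity v = K·i/n = 27.0 × 0.01701 / 0.26 = 1.766 ft/day.

1.8 ft/day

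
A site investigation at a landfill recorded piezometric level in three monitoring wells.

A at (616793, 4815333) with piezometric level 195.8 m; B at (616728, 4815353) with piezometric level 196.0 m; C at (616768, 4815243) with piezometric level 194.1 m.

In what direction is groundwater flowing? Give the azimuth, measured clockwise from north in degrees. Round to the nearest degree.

188°

Three-point gradient (reference A): Δ to B = (-65, 20, +0.2), Δ to C = (-25, -90, -1.7).
∂h/∂x = +0.002520, ∂h/∂y = +0.01819 (det = 6350).
Flow direction (−∇h) has components (-0.002520 E, -0.01819 N).
Azimuth = atan2(E, N) = atan2(-0.002520, -0.01819) = 187.9° ≈ 188°.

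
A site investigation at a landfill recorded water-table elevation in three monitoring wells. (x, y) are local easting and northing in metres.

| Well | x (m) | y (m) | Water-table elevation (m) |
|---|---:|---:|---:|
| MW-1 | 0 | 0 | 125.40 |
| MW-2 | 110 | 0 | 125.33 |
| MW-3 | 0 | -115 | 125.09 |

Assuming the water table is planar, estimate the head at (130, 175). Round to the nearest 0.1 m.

125.8 m

∂h/∂x = (125.33 − 125.40) / (110 − 0) = -0.0006364
∂h/∂y = (125.09 − 125.40) / (-115 − 0) = +0.002696
h(130, 175) = 125.40 + (-0.0006364)·(130) + (+0.002696)·(175) = 125.40 -0.083 +0.472 = 125.789 m.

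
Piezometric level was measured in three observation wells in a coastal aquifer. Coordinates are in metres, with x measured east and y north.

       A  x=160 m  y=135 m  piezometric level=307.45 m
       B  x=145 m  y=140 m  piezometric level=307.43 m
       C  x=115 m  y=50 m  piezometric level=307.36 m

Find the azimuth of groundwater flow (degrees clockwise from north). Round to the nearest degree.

Taking A as reference: B−A = (-15, 5, -0.02); C−A = (-45, -85, -0.09).
Determinant of the coordinate differences = (-15)·(-85) − (-45)·5 = 1500.
∂h/∂x = [(-0.02)·(-85) − (-0.09)·5] / 1500 = +0.001433
∂h/∂y = [(-15)·(-0.09) − (-45)·(-0.02)] / 1500 = +0.0003000
Flow direction (−∇h) has components (-0.001433 E, -0.0003000 N).
Azimuth = atan2(E, N) = atan2(-0.001433, -0.0003000) = 258.2° ≈ 258°.

258°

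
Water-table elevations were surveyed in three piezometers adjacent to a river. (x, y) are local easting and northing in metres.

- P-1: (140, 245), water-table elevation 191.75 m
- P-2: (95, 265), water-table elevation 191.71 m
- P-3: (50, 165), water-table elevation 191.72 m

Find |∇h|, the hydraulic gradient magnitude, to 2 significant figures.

Differences from P-1: to P-2 (Δx, Δy, Δh) = (-45, 20, -0.04); to P-3 = (-90, -80, -0.03).
Solve a·Δx + b·Δy = Δh: det = (-45)·(-80) − (-90)·20 = 5400.
∂h/∂x = [(-0.04)·(-80) − (-0.03)·20] / 5400 = +0.0007037
∂h/∂y = [(-45)·(-0.03) − (-90)·(-0.04)] / 5400 = -0.0004167
|∇h| = √(0.0007037² + -0.0004167²) = 0.0008178

0.00082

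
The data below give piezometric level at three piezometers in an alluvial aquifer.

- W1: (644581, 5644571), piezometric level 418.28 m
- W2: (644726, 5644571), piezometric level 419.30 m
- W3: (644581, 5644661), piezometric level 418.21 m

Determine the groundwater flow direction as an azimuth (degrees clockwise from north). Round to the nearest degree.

∂h/∂x = (419.30 − 418.28) / (644726 − 644581) = +0.007034
∂h/∂y = (418.21 − 418.28) / (5644661 − 5644571) = -0.0007778
Flow direction (−∇h) has components (-0.007034 E, +0.0007778 N).
Azimuth = atan2(E, N) = atan2(-0.007034, +0.0007778) = 276.3° ≈ 276°.

276°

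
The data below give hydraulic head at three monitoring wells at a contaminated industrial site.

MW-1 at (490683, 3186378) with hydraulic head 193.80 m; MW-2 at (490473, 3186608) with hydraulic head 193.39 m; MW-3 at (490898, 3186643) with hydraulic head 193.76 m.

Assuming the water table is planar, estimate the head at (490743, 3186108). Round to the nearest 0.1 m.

Taking MW-1 as reference: MW-2−MW-1 = (-210, 230, -0.41); MW-3−MW-1 = (215, 265, -0.04).
Solve a·Δx + b·Δy = Δh: det = (-210)·265 − 215·230 = -105100.
∂h/∂x = [(-0.41)·265 − (-0.04)·230] / -105100 = +0.0009462
∂h/∂y = [(-210)·(-0.04) − 215·(-0.41)] / -105100 = -0.0009186
h(490743, 3186108) = 193.80 + (+0.0009462)·(60) + (-0.0009186)·(-270) = 193.80 +0.057 +0.248 = 194.105 m.

194.1 m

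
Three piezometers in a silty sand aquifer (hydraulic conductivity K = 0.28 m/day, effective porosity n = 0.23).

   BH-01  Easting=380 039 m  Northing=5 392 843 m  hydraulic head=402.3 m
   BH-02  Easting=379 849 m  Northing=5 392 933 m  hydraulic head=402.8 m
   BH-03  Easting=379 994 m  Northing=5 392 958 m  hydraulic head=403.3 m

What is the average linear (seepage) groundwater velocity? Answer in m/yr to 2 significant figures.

Taking BH-01 as reference: BH-02−BH-01 = (-190, 90, +0.5); BH-03−BH-01 = (-45, 115, +1.0).
Solve a·Δx + b·Δy = Δh: det = (-190)·115 − (-45)·90 = -17800.
∂h/∂x = [(+0.5)·115 − (+1.0)·90] / -17800 = +0.001826
∂h/∂y = [(-190)·(+1.0) − (-45)·(+0.5)] / -17800 = +0.009410
|∇h| = √(0.001826² + 0.009410²) = 0.009586
Seepage velocity v = K·i/n = 0.28 × 0.009586 / 0.23 = 0.01167 m/day = 4.262 m/yr.

4.3 m/yr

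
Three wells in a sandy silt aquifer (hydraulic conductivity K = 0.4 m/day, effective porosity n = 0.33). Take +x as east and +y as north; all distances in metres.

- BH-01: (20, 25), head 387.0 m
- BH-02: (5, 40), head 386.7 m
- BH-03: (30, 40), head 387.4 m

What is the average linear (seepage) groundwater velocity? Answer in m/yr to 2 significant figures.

13 m/yr

With h = a·x + b·y + c and BH-01 as origin, the differences give:
  (-15)·a + 15·b = -0.3
  10·a + 15·b = +0.4
Eliminate b (×15 and ×15, subtract): -375·a = -10.50 → a = ∂h/∂x = +0.02800
Back-substitute: b = ∂h/∂y = +0.008000.
|∇h| = √(0.02800² + 0.008000²) = 0.02912
Seepage velocity v = K·i/n = 0.4 × 0.02912 / 0.33 = 0.0353 m/day = 12.89 m/yr.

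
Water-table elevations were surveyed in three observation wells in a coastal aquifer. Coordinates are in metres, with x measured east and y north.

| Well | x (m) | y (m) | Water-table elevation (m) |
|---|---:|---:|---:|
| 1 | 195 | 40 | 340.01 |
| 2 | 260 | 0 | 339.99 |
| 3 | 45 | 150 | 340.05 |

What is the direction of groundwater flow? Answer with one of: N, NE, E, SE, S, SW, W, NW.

Three-point gradient (reference 1): Δ to 2 = (65, -40, -0.02), Δ to 3 = (-150, 110, +0.04).
∂h/∂x = -0.0005217, ∂h/∂y = -0.0003478 (det = 1150).
Flow = −∇h = (+0.0005217 east, +0.0003478 north), which points northeast.

NE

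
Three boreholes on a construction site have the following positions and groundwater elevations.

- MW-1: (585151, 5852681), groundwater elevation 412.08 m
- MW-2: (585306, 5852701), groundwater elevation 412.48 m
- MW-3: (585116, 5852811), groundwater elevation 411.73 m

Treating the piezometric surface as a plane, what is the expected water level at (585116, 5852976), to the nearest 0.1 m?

411.4 m

Taking MW-1 as reference: MW-2−MW-1 = (155, 20, +0.40); MW-3−MW-1 = (-35, 130, -0.35).
Determinant of the coordinate differences = 155·130 − (-35)·20 = 20850.
∂h/∂x = [(+0.40)·130 − (-0.35)·20] / 20850 = +0.002830
∂h/∂y = [155·(-0.35) − (-35)·(+0.40)] / 20850 = -0.001930
h(585116, 5852976) = 412.08 + (+0.002830)·(-35) + (-0.001930)·(295) = 412.08 -0.099 -0.569 = 411.411 m.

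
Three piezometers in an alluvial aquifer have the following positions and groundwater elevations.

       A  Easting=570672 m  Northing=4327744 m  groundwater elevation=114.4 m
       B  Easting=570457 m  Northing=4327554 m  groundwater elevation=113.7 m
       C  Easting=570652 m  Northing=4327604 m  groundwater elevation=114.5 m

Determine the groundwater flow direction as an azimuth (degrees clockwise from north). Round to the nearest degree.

Differences from A: to B (Δx, Δy, Δh) = (-215, -190, -0.7); to C = (-20, -140, +0.1).
Determinant of the coordinate differences = (-215)·(-140) − (-20)·(-190) = 26300.
∂h/∂x = [(-0.7)·(-140) − (+0.1)·(-190)] / 26300 = +0.004449
∂h/∂y = [(-215)·(+0.1) − (-20)·(-0.7)] / 26300 = -0.001350
Flow direction (−∇h) has components (-0.004449 E, +0.001350 N).
Azimuth = atan2(E, N) = atan2(-0.004449, +0.001350) = 286.9° ≈ 287°.

287°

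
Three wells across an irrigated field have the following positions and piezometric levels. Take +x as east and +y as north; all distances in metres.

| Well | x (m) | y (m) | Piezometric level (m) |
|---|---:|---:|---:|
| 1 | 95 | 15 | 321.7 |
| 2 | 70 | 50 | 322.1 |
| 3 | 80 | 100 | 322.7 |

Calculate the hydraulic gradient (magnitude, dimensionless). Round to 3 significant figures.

0.0119

Three-point gradient (reference 1): Δ to 2 = (-25, 35, +0.4), Δ to 3 = (-15, 85, +1.0).
∂h/∂x = +0.0006250, ∂h/∂y = +0.01187 (det = -1600).
|∇h| = √(0.0006250² + 0.01187²) = 0.01189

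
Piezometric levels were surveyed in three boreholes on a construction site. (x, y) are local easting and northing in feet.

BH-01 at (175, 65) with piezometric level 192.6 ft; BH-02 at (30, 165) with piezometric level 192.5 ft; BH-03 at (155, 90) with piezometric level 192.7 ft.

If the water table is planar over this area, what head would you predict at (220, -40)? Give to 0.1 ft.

191.9 ft

Three-point gradient (reference BH-01): Δ to BH-02 = (-145, 100, -0.1), Δ to BH-03 = (-20, 25, +0.1).
∂h/∂x = +0.007692, ∂h/∂y = +0.01015 (det = -1625).
h(220, -40) = 192.6 + (+0.007692)·(45) + (+0.01015)·(-105) = 192.6 +0.346 -1.066 = 191.880 ft.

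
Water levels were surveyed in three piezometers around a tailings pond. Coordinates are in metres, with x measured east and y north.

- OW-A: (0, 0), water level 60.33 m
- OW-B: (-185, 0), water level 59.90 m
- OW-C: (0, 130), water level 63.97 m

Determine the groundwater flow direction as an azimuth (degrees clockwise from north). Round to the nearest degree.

185°

∂h/∂x = (59.90 − 60.33) / (-185 − 0) = +0.002324
∂h/∂y = (63.97 − 60.33) / (130 − 0) = +0.02800
Flow direction (−∇h) has components (-0.002324 E, -0.02800 N).
Azimuth = atan2(E, N) = atan2(-0.002324, -0.02800) = 184.7° ≈ 185°.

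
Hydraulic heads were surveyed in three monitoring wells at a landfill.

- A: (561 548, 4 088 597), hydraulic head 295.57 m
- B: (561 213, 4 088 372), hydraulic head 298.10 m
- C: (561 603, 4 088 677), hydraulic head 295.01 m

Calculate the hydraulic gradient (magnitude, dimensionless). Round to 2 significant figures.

Taking A as reference: B−A = (-335, -225, +2.53); C−A = (55, 80, -0.56).
Solve a·Δx + b·Δy = Δh: det = (-335)·80 − 55·(-225) = -14425.
∂h/∂x = [(+2.53)·80 − (-0.56)·(-225)] / -14425 = -0.005296
∂h/∂y = [(-335)·(-0.56) − 55·(+2.53)] / -14425 = -0.003359
|∇h| = √(-0.005296² + -0.003359²) = 0.006271

0.0063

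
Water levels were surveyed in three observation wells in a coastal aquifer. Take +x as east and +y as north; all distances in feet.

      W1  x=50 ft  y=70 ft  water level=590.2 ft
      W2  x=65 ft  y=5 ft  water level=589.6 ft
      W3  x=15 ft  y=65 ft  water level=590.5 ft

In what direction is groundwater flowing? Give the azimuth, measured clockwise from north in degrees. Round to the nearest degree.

126°

Three-point gradient (reference W1): Δ to W2 = (15, -65, -0.6), Δ to W3 = (-35, -5, +0.3).
∂h/∂x = -0.009574, ∂h/∂y = +0.007021 (det = -2350).
Flow direction (−∇h) has components (+0.009574 E, -0.007021 N).
Azimuth = atan2(E, N) = atan2(+0.009574, -0.007021) = 126.3° ≈ 126°.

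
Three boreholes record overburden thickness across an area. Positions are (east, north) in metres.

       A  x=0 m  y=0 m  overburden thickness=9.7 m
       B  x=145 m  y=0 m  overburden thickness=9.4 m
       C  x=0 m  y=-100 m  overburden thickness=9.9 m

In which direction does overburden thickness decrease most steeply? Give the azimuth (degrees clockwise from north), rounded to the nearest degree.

∂d/∂x = (9.4 − 9.7) / (145 − 0) = -0.002069
∂d/∂y = (9.9 − 9.7) / (-100 − 0) = -0.002000
Steepest decrease is along −∇f: components (+0.002069 E, +0.002000 N).
Azimuth = atan2(+0.002069, +0.002000) = 46.0° ≈ 046°.

046°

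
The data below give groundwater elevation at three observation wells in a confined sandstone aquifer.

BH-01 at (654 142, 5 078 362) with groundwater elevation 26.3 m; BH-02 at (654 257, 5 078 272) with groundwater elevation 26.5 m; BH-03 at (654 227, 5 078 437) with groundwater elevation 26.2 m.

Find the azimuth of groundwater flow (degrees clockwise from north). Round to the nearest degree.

348°

Differences from BH-01: to BH-02 (Δx, Δy, Δh) = (115, -90, +0.2); to BH-03 = (85, 75, -0.1).
Determinant of the coordinate differences = 115·75 − 85·(-90) = 16275.
∂h/∂x = [(+0.2)·75 − (-0.1)·(-90)] / 16275 = +0.0003687
∂h/∂y = [115·(-0.1) − 85·(+0.2)] / 16275 = -0.001751
Flow direction (−∇h) has components (-0.0003687 E, +0.001751 N).
Azimuth = atan2(E, N) = atan2(-0.0003687, +0.001751) = 348.1° ≈ 348°.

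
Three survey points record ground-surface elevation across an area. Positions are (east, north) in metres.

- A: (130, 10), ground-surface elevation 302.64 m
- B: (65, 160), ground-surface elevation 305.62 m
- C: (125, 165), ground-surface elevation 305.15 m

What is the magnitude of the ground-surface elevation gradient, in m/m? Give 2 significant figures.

0.018 m/m

With z = a·x + b·y + c and A as origin, the differences give:
  (-65)·a + 150·b = +2.98
  (-5)·a + 155·b = +2.51
Eliminate b (×155 and ×150, subtract): -9325·a = 85.400 → a = ∂z/∂x = -0.009158
Back-substitute: b = ∂z/∂y = +0.01590.
|∇f| = √(-0.009158² + 0.01590²) = 0.01835 m/m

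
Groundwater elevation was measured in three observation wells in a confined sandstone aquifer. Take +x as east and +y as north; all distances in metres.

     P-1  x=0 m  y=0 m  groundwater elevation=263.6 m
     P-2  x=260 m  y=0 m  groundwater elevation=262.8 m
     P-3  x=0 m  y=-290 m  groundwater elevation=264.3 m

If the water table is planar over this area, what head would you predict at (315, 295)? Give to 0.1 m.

261.9 m

∂h/∂x = (262.8 − 263.6) / (260 − 0) = -0.003077
∂h/∂y = (264.3 − 263.6) / (-290 − 0) = -0.002414
h(315, 295) = 263.6 + (-0.003077)·(315) + (-0.002414)·(295) = 263.6 -0.969 -0.712 = 261.919 m.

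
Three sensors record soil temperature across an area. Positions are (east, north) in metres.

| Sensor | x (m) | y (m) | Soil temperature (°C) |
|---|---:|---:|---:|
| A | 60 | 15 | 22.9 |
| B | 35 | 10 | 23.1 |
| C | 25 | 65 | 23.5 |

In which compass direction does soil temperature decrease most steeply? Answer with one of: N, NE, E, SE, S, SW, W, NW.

Differences from A: to B (Δx, Δy, Δh) = (-25, -5, +0.2); to C = (-35, 50, +0.6).
Determinant of the coordinate differences = (-25)·50 − (-35)·(-5) = -1425.
∂T/∂x = [(+0.2)·50 − (+0.6)·(-5)] / -1425 = -0.009123
∂T/∂y = [(-25)·(+0.6) − (-35)·(+0.2)] / -1425 = +0.005614
Steepest decrease is along −∇f = (+0.009123 E, -0.005614 N) → southeast.

SE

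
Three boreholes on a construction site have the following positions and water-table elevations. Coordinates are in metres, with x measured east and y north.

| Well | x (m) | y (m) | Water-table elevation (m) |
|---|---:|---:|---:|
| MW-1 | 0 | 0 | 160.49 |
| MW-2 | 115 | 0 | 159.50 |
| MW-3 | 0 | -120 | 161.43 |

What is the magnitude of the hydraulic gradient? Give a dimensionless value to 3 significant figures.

∂h/∂x = (159.50 − 160.49) / (115 − 0) = -0.008609
∂h/∂y = (161.43 − 160.49) / (-120 − 0) = -0.007833
|∇h| = √(-0.008609² + -0.007833²) = 0.01164

0.0116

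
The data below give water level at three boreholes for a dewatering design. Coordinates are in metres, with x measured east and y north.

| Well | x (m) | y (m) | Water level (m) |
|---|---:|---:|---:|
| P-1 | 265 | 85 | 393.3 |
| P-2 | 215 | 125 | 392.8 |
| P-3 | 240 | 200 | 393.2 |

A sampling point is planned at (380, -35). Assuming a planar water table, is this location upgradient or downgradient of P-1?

upgradient

Differences from P-1: to P-2 (Δx, Δy, Δh) = (-50, 40, -0.5); to P-3 = (-25, 115, -0.1).
Determinant of the coordinate differences = (-50)·115 − (-25)·40 = -4750.
∂h/∂x = [(-0.5)·115 − (-0.1)·40] / -4750 = +0.01126
∂h/∂y = [(-50)·(-0.1) − (-25)·(-0.5)] / -4750 = +0.001579
Head at (380, -35) = 393.3 + (+0.01126)·(115) + (+0.001579)·(-120) = 394.41 m.
That is higher than the 393.3 m at P-1, so the point is upgradient.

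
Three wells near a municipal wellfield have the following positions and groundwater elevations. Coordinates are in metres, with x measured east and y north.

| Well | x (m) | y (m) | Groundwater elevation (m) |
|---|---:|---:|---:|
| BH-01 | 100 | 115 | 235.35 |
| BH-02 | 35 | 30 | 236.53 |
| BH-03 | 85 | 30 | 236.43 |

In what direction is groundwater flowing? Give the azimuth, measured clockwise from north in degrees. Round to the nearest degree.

009°

With h = a·x + b·y + c and BH-01 as origin, the differences give:
  (-65)·a + (-85)·b = +1.18
  (-15)·a + (-85)·b = +1.08
Eliminate b (×(-85) and ×(-85), subtract): 4250·a = -8.500 → a = ∂h/∂x = -0.002000
Back-substitute: b = ∂h/∂y = -0.01235.
Flow direction (−∇h) has components (+0.002000 E, +0.01235 N).
Azimuth = atan2(E, N) = atan2(+0.002000, +0.01235) = 9.2° ≈ 009°.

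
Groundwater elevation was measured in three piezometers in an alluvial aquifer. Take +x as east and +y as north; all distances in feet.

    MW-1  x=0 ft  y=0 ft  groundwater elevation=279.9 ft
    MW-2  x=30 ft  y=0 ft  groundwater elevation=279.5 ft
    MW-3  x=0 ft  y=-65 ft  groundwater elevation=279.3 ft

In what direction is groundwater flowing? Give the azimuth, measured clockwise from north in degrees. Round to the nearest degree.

125°

∂h/∂x = (279.5 − 279.9) / (30 − 0) = -0.01333
∂h/∂y = (279.3 − 279.9) / (-65 − 0) = +0.009231
Flow direction (−∇h) has components (+0.01333 E, -0.009231 N).
Azimuth = atan2(E, N) = atan2(+0.01333, -0.009231) = 124.7° ≈ 125°.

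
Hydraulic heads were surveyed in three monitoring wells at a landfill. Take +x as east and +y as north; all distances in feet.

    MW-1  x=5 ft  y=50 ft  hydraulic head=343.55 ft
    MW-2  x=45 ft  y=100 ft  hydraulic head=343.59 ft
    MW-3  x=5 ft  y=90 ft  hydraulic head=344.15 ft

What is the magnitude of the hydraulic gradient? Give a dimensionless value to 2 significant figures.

Taking MW-1 as reference: MW-2−MW-1 = (40, 50, +0.04); MW-3−MW-1 = (0, 40, +0.60).
Determinant of the coordinate differences = 40·40 − 0·50 = 1600.
∂h/∂x = [(+0.04)·40 − (+0.60)·50] / 1600 = -0.01775
∂h/∂y = [40·(+0.60) − 0·(+0.04)] / 1600 = +0.01500
|∇h| = √(-0.01775² + 0.01500²) = 0.02324

0.023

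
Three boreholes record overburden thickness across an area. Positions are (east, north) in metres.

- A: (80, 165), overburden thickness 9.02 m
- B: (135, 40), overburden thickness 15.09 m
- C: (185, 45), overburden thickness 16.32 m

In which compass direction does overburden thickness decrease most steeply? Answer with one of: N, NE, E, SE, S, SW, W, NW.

NW

Differences from A: to B (Δx, Δy, Δh) = (55, -125, +6.07); to C = (105, -120, +7.30).
Solve a·Δx + b·Δy = Δd: det = 55·(-120) − 105·(-125) = 6525.
∂d/∂x = [(+6.07)·(-120) − (+7.30)·(-125)] / 6525 = +0.02821
∂d/∂y = [55·(+7.30) − 105·(+6.07)] / 6525 = -0.03615
Steepest decrease is along −∇f = (-0.02821 E, +0.03615 N) → northwest.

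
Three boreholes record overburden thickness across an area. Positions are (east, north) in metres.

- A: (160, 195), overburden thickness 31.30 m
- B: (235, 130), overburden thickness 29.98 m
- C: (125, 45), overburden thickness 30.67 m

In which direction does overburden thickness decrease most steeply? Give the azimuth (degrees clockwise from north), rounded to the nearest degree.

Differences from A: to B (Δx, Δy, Δh) = (75, -65, -1.32); to C = (-35, -150, -0.63).
Solve a·Δx + b·Δy = Δd: det = 75·(-150) − (-35)·(-65) = -13525.
∂d/∂x = [(-1.32)·(-150) − (-0.63)·(-65)] / -13525 = -0.01161
∂d/∂y = [75·(-0.63) − (-35)·(-1.32)] / -13525 = +0.006909
Steepest decrease is along −∇f: components (+0.01161 E, -0.006909 N).
Azimuth = atan2(+0.01161, -0.006909) = 120.8° ≈ 121°.

121°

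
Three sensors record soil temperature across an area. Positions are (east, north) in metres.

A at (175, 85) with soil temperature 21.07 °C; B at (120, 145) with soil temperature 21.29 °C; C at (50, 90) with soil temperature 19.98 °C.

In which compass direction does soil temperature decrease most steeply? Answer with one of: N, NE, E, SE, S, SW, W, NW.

Differences from A: to B (Δx, Δy, Δh) = (-55, 60, +0.22); to C = (-125, 5, -1.09).
Solve a·Δx + b·Δy = ΔT: det = (-55)·5 − (-125)·60 = 7225.
∂T/∂x = [(+0.22)·5 − (-1.09)·60] / 7225 = +0.009204
∂T/∂y = [(-55)·(-1.09) − (-125)·(+0.22)] / 7225 = +0.01210
Steepest decrease is along −∇f = (-0.009204 E, -0.01210 N) → southwest.

SW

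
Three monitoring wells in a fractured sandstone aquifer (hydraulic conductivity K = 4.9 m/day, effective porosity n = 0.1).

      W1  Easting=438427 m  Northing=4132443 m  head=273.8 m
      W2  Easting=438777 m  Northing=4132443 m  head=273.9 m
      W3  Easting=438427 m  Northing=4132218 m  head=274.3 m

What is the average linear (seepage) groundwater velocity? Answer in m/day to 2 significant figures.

0.11 m/day

∂h/∂x = (273.9 − 273.8) / (438777 − 438427) = +0.0002857
∂h/∂y = (274.3 − 273.8) / (4132218 − 4132443) = -0.002222
|∇h| = √(0.0002857² + -0.002222²) = 0.00224
Seepage velocity v = K·i/n = 4.9 × 0.00224 / 0.1 = 0.1098 m/day.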